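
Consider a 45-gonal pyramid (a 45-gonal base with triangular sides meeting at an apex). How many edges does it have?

A pyramid on an n-gon base has one n-gon and n triangles: V = 45 + 1 = 46, E = 2·45 = 90, F = 45 + 1 = 46.

90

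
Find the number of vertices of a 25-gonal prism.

50

A prism on an n-gon has two n-gon bases and n rectangular sides: V = 2·25 = 50, E = 3·25 = 75, F = 25 + 2 = 27.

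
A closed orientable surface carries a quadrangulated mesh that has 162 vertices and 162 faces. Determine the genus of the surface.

Every face is a square, so 2E = 4·162 = 648, giving E = 324.
χ = V − E + F = 162 − 324 + 162 = 0.
For a closed orientable surface χ = 2 − 2g, so g = (2 − (0))/2 = 1.

1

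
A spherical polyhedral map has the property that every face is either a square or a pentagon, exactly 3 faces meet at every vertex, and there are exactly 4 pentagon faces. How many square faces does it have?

Let x be the number of squares; then F = 4 + x.
Edge–face incidences: 2E = 5·4 + 4·x = 20 + 4x.
Every vertex has degree 3, so 3V = 2E.
Euler: V − E + F = 2 ⇒ (2E)/3 − E + (4 + x) = 2.
Multiply by 6: 2·(2E) − 3·(2E) + 6·(4 + x) = 12, i.e. 24 + 6x − (20 + 4x) = 12.
Collecting terms: 2x + 4 = 12, so 2x = 8, so x = 4.
Then 2E = 20 + 4·4 = 36, so E = 18, V = 2E/3 = 12, F = 4 + 4 = 8.

4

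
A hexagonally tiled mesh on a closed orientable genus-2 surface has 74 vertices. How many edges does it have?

χ = 2 − 2·2 = -2, and every face is a hexagon so 6F = 2E.
V − E + F = -2 with E = 6F/2 gives 74 − (6/2 − 1)·F = -2, so F = 38 and E = 114.

114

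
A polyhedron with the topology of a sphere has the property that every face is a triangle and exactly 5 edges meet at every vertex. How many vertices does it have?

12

Each face has 3 edges and each edge borders two faces, so 2E = 3F.
Each vertex has degree 5, so 5V = 2E and hence V = 3F/5.
Euler: V − E + F = 2 ⇒ (3F/5) − (3F/2) + F = 2.
Multiply by 10: (6 − 15 + 10)F = 20, i.e. 1F = 20.
So F = 20, E = 3·20/2 = 30, V = 3·20/5 = 12.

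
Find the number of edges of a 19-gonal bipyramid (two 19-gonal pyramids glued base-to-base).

A bipyramid over an n-gon has 2n triangular faces and n + 2 vertices: V = 19 + 2 = 21, E = 3·19 = 57, F = 2·19 = 38.
Check: V − E + F = 21 − 57 + 38 = 2.

57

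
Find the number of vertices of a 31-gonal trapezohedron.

The n-trapezohedron (dual of the n-antiprism) has V = 2·31 + 2 = 64, E = 4·31 = 124, F = 2·31 = 62.
Check: V − E + F = 64 − 124 + 62 = 2.

64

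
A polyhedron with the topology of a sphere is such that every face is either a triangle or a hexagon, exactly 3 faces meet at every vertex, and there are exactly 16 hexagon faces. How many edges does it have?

Let x be the number of triangles; then F = 16 + x.
Edge–face incidences: 2E = 6·16 + 3·x = 96 + 3x.
Every vertex has degree 3, so 3V = 2E.
Euler: V − E + F = 2 ⇒ (2E)/3 − E + (16 + x) = 2.
Multiply by 6: 2·(2E) − 3·(2E) + 6·(16 + x) = 12, i.e. 96 + 6x − (96 + 3x) = 12.
Collecting terms: 3x = 12, so x = 4.
Then 2E = 96 + 3·4 = 108, so E = 54, V = 2E/3 = 36, F = 16 + 4 = 20.

54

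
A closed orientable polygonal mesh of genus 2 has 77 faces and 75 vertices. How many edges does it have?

For a closed orientable surface of genus 2, χ = 2 − 2·2 = -2.
E = V + F − (-2) = 75 + 77 − (-2) = 154.

154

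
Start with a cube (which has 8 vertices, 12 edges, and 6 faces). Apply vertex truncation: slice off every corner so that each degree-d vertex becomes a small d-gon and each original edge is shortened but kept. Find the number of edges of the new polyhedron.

36

Truncation replaces each original edge-end by a new vertex, so V′ = 2E = 24.
Each original edge survives, and each old vertex of degree d contributes d new edges; summing degrees gives Σd = 2E, so E′ = E + 2E = 3E = 36.
Each original face survives and each original vertex becomes one new face: F′ = F + V = 14.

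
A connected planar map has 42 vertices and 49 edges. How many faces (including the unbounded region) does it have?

Euler's formula for a connected plane graph: V − E + F = 2, so F = 2 − 42 + 49 = 9.

9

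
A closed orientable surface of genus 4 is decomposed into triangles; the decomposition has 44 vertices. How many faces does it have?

100

χ = 2 − 2·4 = -6, and every face is a triangle so 3F = 2E.
V − E + F = -6 with E = 3F/2 gives 44 − (3/2 − 1)·F = -6, so F = 100 and E = 150.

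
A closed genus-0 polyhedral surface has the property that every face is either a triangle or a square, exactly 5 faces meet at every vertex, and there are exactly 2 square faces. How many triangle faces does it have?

24

Let x be the number of triangles; then F = 2 + x.
Edge–face incidences: 2E = 4·2 + 3·x = 8 + 3x.
Every vertex has degree 5, so 5V = 2E.
Euler: V − E + F = 2 ⇒ (2E)/5 − E + (2 + x) = 2.
Multiply by 10: 2·(2E) − 5·(2E) + 10·(2 + x) = 20, i.e. 20 + 10x − 3·(8 + 3x) = 20.
Collecting terms: x − 4 = 20, so x = 24.
Then 2E = 8 + 3·24 = 80, so E = 40, V = 2E/5 = 16, F = 2 + 24 = 26.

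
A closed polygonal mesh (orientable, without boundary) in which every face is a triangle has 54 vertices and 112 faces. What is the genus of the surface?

Every face is a triangle, so 2E = 3·112 = 336, giving E = 168.
χ = V − E + F = 54 − 168 + 112 = -2.
For a closed orientable surface χ = 2 − 2g, so g = (2 − (-2))/2 = 2.

2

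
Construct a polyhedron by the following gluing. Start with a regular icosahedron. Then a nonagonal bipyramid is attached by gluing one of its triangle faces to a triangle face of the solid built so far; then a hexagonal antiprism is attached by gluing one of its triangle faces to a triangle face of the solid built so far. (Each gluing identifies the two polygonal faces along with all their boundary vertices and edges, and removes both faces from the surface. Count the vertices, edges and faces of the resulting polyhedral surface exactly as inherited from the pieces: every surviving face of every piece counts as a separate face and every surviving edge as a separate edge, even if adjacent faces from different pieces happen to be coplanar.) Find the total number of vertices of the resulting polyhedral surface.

A regular icosahedron: V=12, E=30, F=20.
Attach a nonagonal bipyramid (V=11, E=27, F=18) along a 3-gon: merge 3 vertices and 3 edges, delete both glued faces → V=20, E=54, F=36.
Attach a hexagonal antiprism (V=12, E=24, F=14) along a 3-gon: merge 3 vertices and 3 edges, delete both glued faces → V=29, E=75, F=48.
Check: V − E + F = 29 − 75 + 48 = 2.

29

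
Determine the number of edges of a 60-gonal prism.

180

A prism on an n-gon has two n-gon bases and n rectangular sides: V = 2·60 = 120, E = 3·60 = 180, F = 60 + 2 = 62.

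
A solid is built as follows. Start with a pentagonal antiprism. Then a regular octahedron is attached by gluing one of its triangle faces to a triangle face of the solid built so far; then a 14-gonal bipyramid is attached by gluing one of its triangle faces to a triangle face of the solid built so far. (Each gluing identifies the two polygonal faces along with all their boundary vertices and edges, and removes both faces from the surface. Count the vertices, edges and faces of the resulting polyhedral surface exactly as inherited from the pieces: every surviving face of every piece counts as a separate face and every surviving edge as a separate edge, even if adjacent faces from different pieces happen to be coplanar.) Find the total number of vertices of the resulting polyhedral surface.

26

A pentagonal antiprism: V=10, E=20, F=12.
Attach a regular octahedron (V=6, E=12, F=8) along a 3-gon: merge 3 vertices and 3 edges, delete both glued faces → V=13, E=29, F=18.
Attach a 14-gonal bipyramid (V=16, E=42, F=28) along a 3-gon: merge 3 vertices and 3 edges, delete both glued faces → V=26, E=68, F=44.
Check: V − E + F = 26 − 68 + 44 = 2.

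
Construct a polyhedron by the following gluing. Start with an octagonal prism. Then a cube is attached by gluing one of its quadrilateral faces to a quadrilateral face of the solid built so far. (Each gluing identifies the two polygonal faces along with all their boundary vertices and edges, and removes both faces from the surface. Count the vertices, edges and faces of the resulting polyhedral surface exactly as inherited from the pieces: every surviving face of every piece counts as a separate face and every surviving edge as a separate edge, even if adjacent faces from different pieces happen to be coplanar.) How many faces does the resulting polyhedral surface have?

14

An octagonal prism: V=16, E=24, F=10.
Attach a cube (V=8, E=12, F=6) along a 4-gon: merge 4 vertices and 4 edges, delete both glued faces → V=20, E=32, F=14.
Check: V − E + F = 20 − 32 + 14 = 2.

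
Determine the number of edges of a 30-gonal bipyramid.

A bipyramid over an n-gon has 2n triangular faces and n + 2 vertices: V = 30 + 2 = 32, E = 3·30 = 90, F = 2·30 = 60.

90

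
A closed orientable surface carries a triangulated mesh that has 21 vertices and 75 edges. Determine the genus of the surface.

3

Every face is a triangle and each edge borders two faces, so 3F = 2·75, giving F = 50.
χ = V − E + F = 21 − 75 + 50 = -4.
For a closed orientable surface χ = 2 − 2g, so g = (2 − (-4))/2 = 3.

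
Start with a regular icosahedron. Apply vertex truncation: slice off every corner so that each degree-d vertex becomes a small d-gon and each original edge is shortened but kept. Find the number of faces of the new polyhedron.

32

The base solid has V = 12, E = 30, F = 20.
Truncation replaces each original edge-end by a new vertex, so V′ = 2E = 60.
Each original edge survives, and each old vertex of degree d contributes d new edges; summing degrees gives Σd = 2E, so E′ = E + 2E = 3E = 90.
Each original face survives and each original vertex becomes one new face: F′ = F + V = 32.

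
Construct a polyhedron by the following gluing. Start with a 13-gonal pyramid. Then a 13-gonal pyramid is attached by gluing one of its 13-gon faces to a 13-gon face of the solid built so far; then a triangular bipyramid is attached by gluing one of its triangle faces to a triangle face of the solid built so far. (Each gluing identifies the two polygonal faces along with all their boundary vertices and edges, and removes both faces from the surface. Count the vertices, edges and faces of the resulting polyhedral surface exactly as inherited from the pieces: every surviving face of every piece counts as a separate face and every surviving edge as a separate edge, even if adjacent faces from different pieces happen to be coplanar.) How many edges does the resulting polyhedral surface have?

A 13-gonal pyramid: V=14, E=26, F=14.
Attach a 13-gonal pyramid (V=14, E=26, F=14) along a 13-gon: merge 13 vertices and 13 edges, delete both glued faces → V=15, E=39, F=26.
Attach a triangular bipyramid (V=5, E=9, F=6) along a 3-gon: merge 3 vertices and 3 edges, delete both glued faces → V=17, E=45, F=30.
Check: V − E + F = 17 − 45 + 30 = 2.

45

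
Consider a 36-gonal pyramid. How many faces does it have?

A pyramid on an n-gon base has one n-gon and n triangles: V = 36 + 1 = 37, E = 2·36 = 72, F = 36 + 1 = 37.

37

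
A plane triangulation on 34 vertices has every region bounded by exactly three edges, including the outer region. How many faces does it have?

In a plane triangulation 3F = 2E and V − E + F = 2, so F = 2V − 4 = 2·34 − 4 = 64.

64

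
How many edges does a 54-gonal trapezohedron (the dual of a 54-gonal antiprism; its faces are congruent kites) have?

216

The n-trapezohedron (dual of the n-antiprism) has V = 2·54 + 2 = 110, E = 4·54 = 216, F = 2·54 = 108.
Check: V − E + F = 110 − 216 + 108 = 2.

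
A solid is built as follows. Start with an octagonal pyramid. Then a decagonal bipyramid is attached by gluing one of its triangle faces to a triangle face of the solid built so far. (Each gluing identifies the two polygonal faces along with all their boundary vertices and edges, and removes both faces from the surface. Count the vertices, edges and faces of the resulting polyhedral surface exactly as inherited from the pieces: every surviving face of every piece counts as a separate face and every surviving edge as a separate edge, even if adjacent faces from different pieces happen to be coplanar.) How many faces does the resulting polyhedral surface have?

27

An octagonal pyramid: V=9, E=16, F=9.
Attach a decagonal bipyramid (V=12, E=30, F=20) along a 3-gon: merge 3 vertices and 3 edges, delete both glued faces → V=18, E=43, F=27.
Check: V − E + F = 18 − 43 + 27 = 2.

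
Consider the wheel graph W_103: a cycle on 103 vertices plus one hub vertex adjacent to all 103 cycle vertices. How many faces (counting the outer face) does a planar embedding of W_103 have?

W_103 has V = 103 + 1 = 104 vertices and E = 2·103 = 206 edges.
By Euler's formula F = 2 − V + E = 2 − 104 + 206 = 104.

104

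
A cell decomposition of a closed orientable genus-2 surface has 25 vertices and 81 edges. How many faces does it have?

For a closed orientable surface of genus 2, χ = 2 − 2·2 = -2.
F = -2 − V + E = -2 − 25 + 81 = 54.

54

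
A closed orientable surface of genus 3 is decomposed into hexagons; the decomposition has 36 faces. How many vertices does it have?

χ = 2 − 2·3 = -4, and every face is a hexagon so 6F = 2E.
E = 6·36/2 = 108. Then V = -4 + E − F = -4 + 108 − 36 = 68.

68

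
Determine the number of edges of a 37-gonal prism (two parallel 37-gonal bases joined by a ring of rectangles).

111

A prism on an n-gon has two n-gon bases and n rectangular sides: V = 2·37 = 74, E = 3·37 = 111, F = 37 + 2 = 39.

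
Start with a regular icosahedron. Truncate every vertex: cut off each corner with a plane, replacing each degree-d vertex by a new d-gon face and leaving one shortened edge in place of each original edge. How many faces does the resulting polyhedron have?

The base solid has V = 12, E = 30, F = 20.
Truncation replaces each original edge-end by a new vertex, so V′ = 2E = 60.
Each original edge survives, and each old vertex of degree d contributes d new edges; summing degrees gives Σd = 2E, so E′ = E + 2E = 3E = 90.
Each original face survives and each original vertex becomes one new face: F′ = F + V = 32.

32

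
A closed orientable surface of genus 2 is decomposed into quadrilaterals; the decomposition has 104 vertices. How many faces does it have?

χ = 2 − 2·2 = -2, and every face is a square so 4F = 2E.
V − E + F = -2 with E = 4F/2 gives 104 − (4/2 − 1)·F = -2, so F = 106 and E = 212.

106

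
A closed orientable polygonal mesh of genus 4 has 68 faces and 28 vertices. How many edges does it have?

For a closed orientable surface of genus 4, χ = 2 − 2·4 = -6.
E = V + F − (-6) = 28 + 68 − (-6) = 102.

102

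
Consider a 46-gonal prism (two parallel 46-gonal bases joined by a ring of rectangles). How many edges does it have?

138

A prism on an n-gon has two n-gon bases and n rectangular sides: V = 2·46 = 92, E = 3·46 = 138, F = 46 + 2 = 48.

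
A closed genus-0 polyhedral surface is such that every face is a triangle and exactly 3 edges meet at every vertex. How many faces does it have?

4

Each face has 3 edges and each edge borders two faces, so 2E = 3F.
Each vertex has degree 3, so 3V = 2E and hence V = 3F/3.
Euler: V − E + F = 2 ⇒ (3F/3) − (3F/2) + F = 2.
Multiply by 6: (6 − 9 + 6)F = 12, i.e. 3F = 12.
So F = 4, E = 3·4/2 = 6, V = 3·4/3 = 4.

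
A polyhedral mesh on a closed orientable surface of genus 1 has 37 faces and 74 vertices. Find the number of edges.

For a closed orientable surface of genus 1, χ = 2 − 2·1 = 0.
E = V + F − (0) = 74 + 37 − (0) = 111.

111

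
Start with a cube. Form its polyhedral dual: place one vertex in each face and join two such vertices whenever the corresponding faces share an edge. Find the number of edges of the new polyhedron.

12

The base solid has V = 8, E = 12, F = 6.
The dual swaps V and F and preserves E: V′ = F = 6, E′ = E = 12, F′ = V = 8.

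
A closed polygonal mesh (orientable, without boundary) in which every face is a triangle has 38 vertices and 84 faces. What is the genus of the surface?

3

Every face is a triangle, so 2E = 3·84 = 252, giving E = 126.
χ = V − E + F = 38 − 126 + 84 = -4.
For a closed orientable surface χ = 2 − 2g, so g = (2 − (-4))/2 = 3.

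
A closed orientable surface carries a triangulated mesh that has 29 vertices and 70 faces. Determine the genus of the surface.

4

Every face is a triangle, so 2E = 3·70 = 210, giving E = 105.
χ = V − E + F = 29 − 105 + 70 = -6.
For a closed orientable surface χ = 2 − 2g, so g = (2 − (-6))/2 = 4.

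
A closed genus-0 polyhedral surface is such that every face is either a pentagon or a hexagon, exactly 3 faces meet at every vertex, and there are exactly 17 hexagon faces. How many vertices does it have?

Let x be the number of pentagons; then F = 17 + x.
Edge–face incidences: 2E = 6·17 + 5·x = 102 + 5x.
Every vertex has degree 3, so 3V = 2E.
Euler: V − E + F = 2 ⇒ (2E)/3 − E + (17 + x) = 2.
Multiply by 6: 2·(2E) − 3·(2E) + 6·(17 + x) = 12, i.e. 102 + 6x − (102 + 5x) = 12.
Collecting terms: x = 12.
Then 2E = 102 + 5·12 = 162, so E = 81, V = 2E/3 = 54, F = 17 + 12 = 29.

54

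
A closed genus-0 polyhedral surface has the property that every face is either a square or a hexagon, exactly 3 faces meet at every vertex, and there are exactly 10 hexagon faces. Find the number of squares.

Let x be the number of squares; then F = 10 + x.
Edge–face incidences: 2E = 6·10 + 4·x = 60 + 4x.
Every vertex has degree 3, so 3V = 2E.
Euler: V − E + F = 2 ⇒ (2E)/3 − E + (10 + x) = 2.
Multiply by 6: 2·(2E) − 3·(2E) + 6·(10 + x) = 12, i.e. 60 + 6x − (60 + 4x) = 12.
Collecting terms: 2x = 12, so x = 6.
Then 2E = 60 + 4·6 = 84, so E = 42, V = 2E/3 = 28, F = 10 + 6 = 16.

6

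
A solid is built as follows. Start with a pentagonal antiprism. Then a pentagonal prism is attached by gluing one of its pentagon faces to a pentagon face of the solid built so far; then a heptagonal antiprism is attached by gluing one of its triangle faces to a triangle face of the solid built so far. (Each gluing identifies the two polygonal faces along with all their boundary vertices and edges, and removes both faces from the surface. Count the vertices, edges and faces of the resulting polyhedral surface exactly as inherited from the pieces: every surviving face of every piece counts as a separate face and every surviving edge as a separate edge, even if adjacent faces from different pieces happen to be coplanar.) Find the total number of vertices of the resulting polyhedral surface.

A pentagonal antiprism: V=10, E=20, F=12.
Attach a pentagonal prism (V=10, E=15, F=7) along a 5-gon: merge 5 vertices and 5 edges, delete both glued faces → V=15, E=30, F=17.
Attach a heptagonal antiprism (V=14, E=28, F=16) along a 3-gon: merge 3 vertices and 3 edges, delete both glued faces → V=26, E=55, F=31.
Check: V − E + F = 26 − 55 + 31 = 2.

26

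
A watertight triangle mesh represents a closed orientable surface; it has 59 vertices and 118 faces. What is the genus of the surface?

1

Every face is a triangle, so 2E = 3·118 = 354, giving E = 177.
χ = V − E + F = 59 − 177 + 118 = 0.
For a closed orientable surface χ = 2 − 2g, so g = (2 − (0))/2 = 1.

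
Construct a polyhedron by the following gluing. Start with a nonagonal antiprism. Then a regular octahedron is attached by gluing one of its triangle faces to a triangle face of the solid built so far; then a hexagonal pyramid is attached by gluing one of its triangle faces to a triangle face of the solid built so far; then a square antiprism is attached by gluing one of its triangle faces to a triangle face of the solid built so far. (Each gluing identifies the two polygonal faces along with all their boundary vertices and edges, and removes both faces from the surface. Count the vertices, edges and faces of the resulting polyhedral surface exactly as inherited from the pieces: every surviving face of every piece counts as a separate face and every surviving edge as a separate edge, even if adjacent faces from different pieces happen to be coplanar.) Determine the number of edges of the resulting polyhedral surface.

67

A nonagonal antiprism: V=18, E=36, F=20.
Attach a regular octahedron (V=6, E=12, F=8) along a 3-gon: merge 3 vertices and 3 edges, delete both glued faces → V=21, E=45, F=26.
Attach a hexagonal pyramid (V=7, E=12, F=7) along a 3-gon: merge 3 vertices and 3 edges, delete both glued faces → V=25, E=54, F=31.
Attach a square antiprism (V=8, E=16, F=10) along a 3-gon: merge 3 vertices and 3 edges, delete both glued faces → V=30, E=67, F=39.
Check: V − E + F = 30 − 67 + 39 = 2.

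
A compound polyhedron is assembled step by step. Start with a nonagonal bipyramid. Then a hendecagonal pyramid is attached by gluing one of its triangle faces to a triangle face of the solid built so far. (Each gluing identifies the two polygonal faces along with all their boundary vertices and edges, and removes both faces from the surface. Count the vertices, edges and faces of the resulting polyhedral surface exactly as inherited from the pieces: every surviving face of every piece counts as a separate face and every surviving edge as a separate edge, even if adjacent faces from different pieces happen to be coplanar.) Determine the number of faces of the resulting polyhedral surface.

A nonagonal bipyramid: V=11, E=27, F=18.
Attach a hendecagonal pyramid (V=12, E=22, F=12) along a 3-gon: merge 3 vertices and 3 edges, delete both glued faces → V=20, E=46, F=28.
Check: V − E + F = 20 − 46 + 28 = 2.

28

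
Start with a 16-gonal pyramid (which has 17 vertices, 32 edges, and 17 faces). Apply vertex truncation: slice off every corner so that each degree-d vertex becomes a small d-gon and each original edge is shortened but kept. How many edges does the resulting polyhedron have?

Truncation replaces each original edge-end by a new vertex, so V′ = 2E = 64.
Each original edge survives, and each old vertex of degree d contributes d new edges; summing degrees gives Σd = 2E, so E′ = E + 2E = 3E = 96.
Each original face survives and each original vertex becomes one new face: F′ = F + V = 34.

96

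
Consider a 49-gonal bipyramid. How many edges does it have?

A bipyramid over an n-gon has 2n triangular faces and n + 2 vertices: V = 49 + 2 = 51, E = 3·49 = 147, F = 2·49 = 98.

147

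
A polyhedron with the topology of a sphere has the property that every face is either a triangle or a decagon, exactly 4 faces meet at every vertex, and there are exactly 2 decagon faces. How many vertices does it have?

20

Let x be the number of triangles; then F = 2 + x.
Edge–face incidences: 2E = 10·2 + 3·x = 20 + 3x.
Every vertex has degree 4, so 4V = 2E.
Euler: V − E + F = 2 ⇒ (2E)/4 − E + (2 + x) = 2.
Multiply by 8: 2·(2E) − 4·(2E) + 8·(2 + x) = 16, i.e. 16 + 8x − 2·(20 + 3x) = 16.
Collecting terms: 2x − 24 = 16, so 2x = 40, so x = 20.
Then 2E = 20 + 3·20 = 80, so E = 40, V = 2E/4 = 20, F = 2 + 20 = 22.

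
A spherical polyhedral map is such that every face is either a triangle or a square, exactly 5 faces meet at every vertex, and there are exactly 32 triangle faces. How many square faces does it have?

6

Let x be the number of squares; then F = 32 + x.
Edge–face incidences: 2E = 3·32 + 4·x = 96 + 4x.
Every vertex has degree 5, so 5V = 2E.
Euler: V − E + F = 2 ⇒ (2E)/5 − E + (32 + x) = 2.
Multiply by 10: 2·(2E) − 5·(2E) + 10·(32 + x) = 20, i.e. 320 + 10x − 3·(96 + 4x) = 20.
Collecting terms: −2x + 32 = 20, so −2x = −12, so x = 6.
Then 2E = 96 + 4·6 = 120, so E = 60, V = 2E/5 = 24, F = 32 + 6 = 38.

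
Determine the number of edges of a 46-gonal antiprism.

An antiprism on an n-gon has two n-gon caps and 2n triangles: V = 2·46 = 92, E = 4·46 = 184, F = 2·46 + 2 = 94.

184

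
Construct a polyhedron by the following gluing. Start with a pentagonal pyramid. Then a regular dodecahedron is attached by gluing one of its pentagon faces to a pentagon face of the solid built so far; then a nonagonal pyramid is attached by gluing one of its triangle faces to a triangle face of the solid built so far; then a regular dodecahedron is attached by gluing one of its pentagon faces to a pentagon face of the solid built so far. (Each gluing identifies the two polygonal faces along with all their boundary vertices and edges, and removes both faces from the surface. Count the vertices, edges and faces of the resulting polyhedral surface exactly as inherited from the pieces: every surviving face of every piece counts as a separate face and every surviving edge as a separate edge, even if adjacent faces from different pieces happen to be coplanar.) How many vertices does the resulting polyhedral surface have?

A pentagonal pyramid: V=6, E=10, F=6.
Attach a regular dodecahedron (V=20, E=30, F=12) along a 5-gon: merge 5 vertices and 5 edges, delete both glued faces → V=21, E=35, F=16.
Attach a nonagonal pyramid (V=10, E=18, F=10) along a 3-gon: merge 3 vertices and 3 edges, delete both glued faces → V=28, E=50, F=24.
Attach a regular dodecahedron (V=20, E=30, F=12) along a 5-gon: merge 5 vertices and 5 edges, delete both glued faces → V=43, E=75, F=34.
Check: V − E + F = 43 − 75 + 34 = 2.

43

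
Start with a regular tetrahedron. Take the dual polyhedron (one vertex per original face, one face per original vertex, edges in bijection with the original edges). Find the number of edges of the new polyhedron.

The base solid has V = 4, E = 6, F = 4.
The dual swaps V and F and preserves E: V′ = F = 4, E′ = E = 6, F′ = V = 4.

6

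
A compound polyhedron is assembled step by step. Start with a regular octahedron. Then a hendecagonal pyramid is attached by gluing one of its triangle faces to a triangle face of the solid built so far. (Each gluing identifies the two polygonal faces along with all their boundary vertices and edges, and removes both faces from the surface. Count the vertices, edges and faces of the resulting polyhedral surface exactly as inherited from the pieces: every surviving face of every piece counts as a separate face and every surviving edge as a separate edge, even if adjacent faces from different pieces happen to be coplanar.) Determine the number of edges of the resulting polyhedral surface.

A regular octahedron: V=6, E=12, F=8.
Attach a hendecagonal pyramid (V=12, E=22, F=12) along a 3-gon: merge 3 vertices and 3 edges, delete both glued faces → V=15, E=31, F=18.
Check: V − E + F = 15 − 31 + 18 = 2.

31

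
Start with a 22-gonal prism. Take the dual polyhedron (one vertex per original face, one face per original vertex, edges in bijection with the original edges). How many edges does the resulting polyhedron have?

The base solid has V = 44, E = 66, F = 24.
The dual swaps V and F and preserves E: V′ = F = 24, E′ = E = 66, F′ = V = 44.

66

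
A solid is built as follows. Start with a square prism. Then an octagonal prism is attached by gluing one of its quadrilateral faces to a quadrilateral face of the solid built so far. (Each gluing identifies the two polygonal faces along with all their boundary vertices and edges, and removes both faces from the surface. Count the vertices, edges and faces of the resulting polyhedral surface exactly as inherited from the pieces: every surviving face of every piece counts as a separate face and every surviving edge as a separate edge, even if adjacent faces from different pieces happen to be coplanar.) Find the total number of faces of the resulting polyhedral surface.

A square prism: V=8, E=12, F=6.
Attach an octagonal prism (V=16, E=24, F=10) along a 4-gon: merge 4 vertices and 4 edges, delete both glued faces → V=20, E=32, F=14.
Check: V − E + F = 20 − 32 + 14 = 2.

14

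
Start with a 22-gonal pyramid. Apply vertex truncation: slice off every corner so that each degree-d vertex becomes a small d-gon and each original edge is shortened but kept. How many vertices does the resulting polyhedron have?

The base solid has V = 23, E = 44, F = 23.
Truncation replaces each original edge-end by a new vertex, so V′ = 2E = 88.
Each original edge survives, and each old vertex of degree d contributes d new edges; summing degrees gives Σd = 2E, so E′ = E + 2E = 3E = 132.
Each original face survives and each original vertex becomes one new face: F′ = F + V = 46.

88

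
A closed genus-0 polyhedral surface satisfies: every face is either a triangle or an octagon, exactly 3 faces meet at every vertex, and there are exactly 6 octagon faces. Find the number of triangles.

8

Let x be the number of triangles; then F = 6 + x.
Edge–face incidences: 2E = 8·6 + 3·x = 48 + 3x.
Every vertex has degree 3, so 3V = 2E.
Euler: V − E + F = 2 ⇒ (2E)/3 − E + (6 + x) = 2.
Multiply by 6: 2·(2E) − 3·(2E) + 6·(6 + x) = 12, i.e. 36 + 6x − (48 + 3x) = 12.
Collecting terms: 3x − 12 = 12, so 3x = 24, so x = 8.
Then 2E = 48 + 3·8 = 72, so E = 36, V = 2E/3 = 24, F = 6 + 8 = 14.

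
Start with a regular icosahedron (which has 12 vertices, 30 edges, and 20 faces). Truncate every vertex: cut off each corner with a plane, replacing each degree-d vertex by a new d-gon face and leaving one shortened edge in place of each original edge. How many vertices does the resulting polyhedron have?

60

Truncation replaces each original edge-end by a new vertex, so V′ = 2E = 60.
Each original edge survives, and each old vertex of degree d contributes d new edges; summing degrees gives Σd = 2E, so E′ = E + 2E = 3E = 90.
Each original face survives and each original vertex becomes one new face: F′ = F + V = 32.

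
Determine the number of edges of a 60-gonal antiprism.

An antiprism on an n-gon has two n-gon caps and 2n triangles: V = 2·60 = 120, E = 4·60 = 240, F = 2·60 + 2 = 122.

240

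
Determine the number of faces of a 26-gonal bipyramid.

A bipyramid over an n-gon has 2n triangular faces and n + 2 vertices: V = 26 + 2 = 28, E = 3·26 = 78, F = 2·26 = 52.

52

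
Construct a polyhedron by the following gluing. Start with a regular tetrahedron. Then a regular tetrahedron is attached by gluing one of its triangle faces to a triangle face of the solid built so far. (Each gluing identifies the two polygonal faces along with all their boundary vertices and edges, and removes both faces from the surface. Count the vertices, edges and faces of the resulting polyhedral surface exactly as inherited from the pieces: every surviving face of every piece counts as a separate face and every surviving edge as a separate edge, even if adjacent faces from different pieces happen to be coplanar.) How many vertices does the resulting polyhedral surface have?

A regular tetrahedron: V=4, E=6, F=4.
Attach a regular tetrahedron (V=4, E=6, F=4) along a 3-gon: merge 3 vertices and 3 edges, delete both glued faces → V=5, E=9, F=6.
Check: V − E + F = 5 − 9 + 6 = 2.

5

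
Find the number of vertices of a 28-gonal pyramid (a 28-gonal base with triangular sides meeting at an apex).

29

A pyramid on an n-gon base has one n-gon and n triangles: V = 28 + 1 = 29, E = 2·28 = 56, F = 28 + 1 = 29.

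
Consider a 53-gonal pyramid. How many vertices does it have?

A pyramid on an n-gon base has one n-gon and n triangles: V = 53 + 1 = 54, E = 2·53 = 106, F = 53 + 1 = 54.
Check: V − E + F = 54 − 106 + 54 = 2.

54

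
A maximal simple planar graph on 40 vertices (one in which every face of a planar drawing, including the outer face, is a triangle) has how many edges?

In a plane triangulation 3F = 2E and V − E + F = 2, so E = 3V − 6 = 3·40 − 6 = 114.

114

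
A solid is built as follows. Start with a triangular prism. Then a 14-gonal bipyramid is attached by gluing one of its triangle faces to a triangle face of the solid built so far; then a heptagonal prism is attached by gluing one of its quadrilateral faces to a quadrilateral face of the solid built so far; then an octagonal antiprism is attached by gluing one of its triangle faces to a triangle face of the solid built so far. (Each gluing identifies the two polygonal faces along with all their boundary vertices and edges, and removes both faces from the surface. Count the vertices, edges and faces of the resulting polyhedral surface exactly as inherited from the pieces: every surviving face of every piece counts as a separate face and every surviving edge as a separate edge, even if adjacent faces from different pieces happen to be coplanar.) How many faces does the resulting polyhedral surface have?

54

A triangular prism: V=6, E=9, F=5.
Attach a 14-gonal bipyramid (V=16, E=42, F=28) along a 3-gon: merge 3 vertices and 3 edges, delete both glued faces → V=19, E=48, F=31.
Attach a heptagonal prism (V=14, E=21, F=9) along a 4-gon: merge 4 vertices and 4 edges, delete both glued faces → V=29, E=65, F=38.
Attach an octagonal antiprism (V=16, E=32, F=18) along a 3-gon: merge 3 vertices and 3 edges, delete both glued faces → V=42, E=94, F=54.
Check: V − E + F = 42 − 94 + 54 = 2.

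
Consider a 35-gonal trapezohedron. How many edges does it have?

140

The n-trapezohedron (dual of the n-antiprism) has V = 2·35 + 2 = 72, E = 4·35 = 140, F = 2·35 = 70.
Check: V − E + F = 72 − 140 + 70 = 2.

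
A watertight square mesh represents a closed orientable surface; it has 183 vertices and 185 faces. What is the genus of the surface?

2

Every face is a square, so 2E = 4·185 = 740, giving E = 370.
χ = V − E + F = 183 − 370 + 185 = -2.
For a closed orientable surface χ = 2 − 2g, so g = (2 − (-2))/2 = 2.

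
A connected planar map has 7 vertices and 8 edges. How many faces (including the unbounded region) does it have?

3

Euler's formula for a connected plane graph: V − E + F = 2, so F = 2 − 7 + 8 = 3.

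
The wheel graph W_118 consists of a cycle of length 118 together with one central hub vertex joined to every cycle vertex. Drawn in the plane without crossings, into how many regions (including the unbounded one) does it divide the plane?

W_118 has V = 118 + 1 = 119 vertices and E = 2·118 = 236 edges.
By Euler's formula F = 2 − V + E = 2 − 119 + 236 = 119.

119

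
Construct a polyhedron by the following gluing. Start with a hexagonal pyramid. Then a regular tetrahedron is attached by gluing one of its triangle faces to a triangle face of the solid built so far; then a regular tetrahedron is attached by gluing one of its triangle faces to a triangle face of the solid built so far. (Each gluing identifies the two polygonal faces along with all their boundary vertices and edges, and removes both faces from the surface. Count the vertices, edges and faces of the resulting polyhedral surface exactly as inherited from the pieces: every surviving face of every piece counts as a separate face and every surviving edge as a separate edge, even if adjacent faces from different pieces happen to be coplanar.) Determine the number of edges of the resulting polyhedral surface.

A hexagonal pyramid: V=7, E=12, F=7.
Attach a regular tetrahedron (V=4, E=6, F=4) along a 3-gon: merge 3 vertices and 3 edges, delete both glued faces → V=8, E=15, F=9.
Attach a regular tetrahedron (V=4, E=6, F=4) along a 3-gon: merge 3 vertices and 3 edges, delete both glued faces → V=9, E=18, F=11.
Check: V − E + F = 9 − 18 + 11 = 2.

18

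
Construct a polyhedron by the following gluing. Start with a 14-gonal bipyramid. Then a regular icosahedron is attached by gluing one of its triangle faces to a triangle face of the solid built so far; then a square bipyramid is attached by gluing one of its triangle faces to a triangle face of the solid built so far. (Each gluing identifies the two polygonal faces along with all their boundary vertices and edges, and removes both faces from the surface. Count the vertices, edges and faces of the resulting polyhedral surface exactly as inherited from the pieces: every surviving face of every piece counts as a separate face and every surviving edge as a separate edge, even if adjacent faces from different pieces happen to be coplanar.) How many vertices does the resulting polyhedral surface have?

A 14-gonal bipyramid: V=16, E=42, F=28.
Attach a regular icosahedron (V=12, E=30, F=20) along a 3-gon: merge 3 vertices and 3 edges, delete both glued faces → V=25, E=69, F=46.
Attach a square bipyramid (V=6, E=12, F=8) along a 3-gon: merge 3 vertices and 3 edges, delete both glued faces → V=28, E=78, F=52.
Check: V − E + F = 28 − 78 + 52 = 2.

28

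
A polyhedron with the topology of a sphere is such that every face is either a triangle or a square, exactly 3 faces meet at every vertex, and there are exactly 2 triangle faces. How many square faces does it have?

3

Let x be the number of squares; then F = 2 + x.
Edge–face incidences: 2E = 3·2 + 4·x = 6 + 4x.
Every vertex has degree 3, so 3V = 2E.
Euler: V − E + F = 2 ⇒ (2E)/3 − E + (2 + x) = 2.
Multiply by 6: 2·(2E) − 3·(2E) + 6·(2 + x) = 12, i.e. 12 + 6x − (6 + 4x) = 12.
Collecting terms: 2x + 6 = 12, so 2x = 6, so x = 3.
Then 2E = 6 + 4·3 = 18, so E = 9, V = 2E/3 = 6, F = 2 + 3 = 5.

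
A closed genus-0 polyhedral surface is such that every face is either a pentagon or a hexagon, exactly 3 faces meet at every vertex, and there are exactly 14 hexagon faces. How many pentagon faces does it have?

12

Let x be the number of pentagons; then F = 14 + x.
Edge–face incidences: 2E = 6·14 + 5·x = 84 + 5x.
Every vertex has degree 3, so 3V = 2E.
Euler: V − E + F = 2 ⇒ (2E)/3 − E + (14 + x) = 2.
Multiply by 6: 2·(2E) − 3·(2E) + 6·(14 + x) = 12, i.e. 84 + 6x − (84 + 5x) = 12.
Collecting terms: x = 12.
Then 2E = 84 + 5·12 = 144, so E = 72, V = 2E/3 = 48, F = 14 + 12 = 26.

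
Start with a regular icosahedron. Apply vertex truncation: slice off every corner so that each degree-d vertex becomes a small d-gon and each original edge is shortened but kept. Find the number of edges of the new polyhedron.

90

The base solid has V = 12, E = 30, F = 20.
Truncation replaces each original edge-end by a new vertex, so V′ = 2E = 60.
Each original edge survives, and each old vertex of degree d contributes d new edges; summing degrees gives Σd = 2E, so E′ = E + 2E = 3E = 90.
Each original face survives and each original vertex becomes one new face: F′ = F + V = 32.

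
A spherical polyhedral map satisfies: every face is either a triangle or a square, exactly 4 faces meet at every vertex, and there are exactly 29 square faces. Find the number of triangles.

Let x be the number of triangles; then F = 29 + x.
Edge–face incidences: 2E = 4·29 + 3·x = 116 + 3x.
Every vertex has degree 4, so 4V = 2E.
Euler: V − E + F = 2 ⇒ (2E)/4 − E + (29 + x) = 2.
Multiply by 8: 2·(2E) − 4·(2E) + 8·(29 + x) = 16, i.e. 232 + 8x − 2·(116 + 3x) = 16.
Collecting terms: 2x = 16, so x = 8.
Then 2E = 116 + 3·8 = 140, so E = 70, V = 2E/4 = 35, F = 29 + 8 = 37.

8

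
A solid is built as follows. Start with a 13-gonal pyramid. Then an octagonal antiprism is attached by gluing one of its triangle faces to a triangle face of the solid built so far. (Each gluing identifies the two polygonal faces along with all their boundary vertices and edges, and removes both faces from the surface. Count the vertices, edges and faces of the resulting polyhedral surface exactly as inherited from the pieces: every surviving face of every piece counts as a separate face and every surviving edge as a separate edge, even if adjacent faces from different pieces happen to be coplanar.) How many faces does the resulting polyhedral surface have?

30

A 13-gonal pyramid: V=14, E=26, F=14.
Attach an octagonal antiprism (V=16, E=32, F=18) along a 3-gon: merge 3 vertices and 3 edges, delete both glued faces → V=27, E=55, F=30.
Check: V − E + F = 27 − 55 + 30 = 2.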